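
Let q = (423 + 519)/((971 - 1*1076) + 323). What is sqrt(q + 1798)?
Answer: sqrt(21413377)/109 ≈ 42.454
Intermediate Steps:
q = 471/109 (q = 942/((971 - 1076) + 323) = 942/(-105 + 323) = 942/218 = 942*(1/218) = 471/109 ≈ 4.3211)
sqrt(q + 1798) = sqrt(471/109 + 1798) = sqrt(196453/109) = sqrt(21413377)/109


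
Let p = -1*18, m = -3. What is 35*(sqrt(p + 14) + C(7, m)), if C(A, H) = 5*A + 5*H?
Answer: 700 + 70*I ≈ 700.0 + 70.0*I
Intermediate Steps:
p = -18
35*(sqrt(p + 14) + C(7, m)) = 35*(sqrt(-18 + 14) + (5*7 + 5*(-3))) = 35*(sqrt(-4) + (35 - 15)) = 35*(2*I + 20) = 35*(20 + 2*I) = 700 + 70*I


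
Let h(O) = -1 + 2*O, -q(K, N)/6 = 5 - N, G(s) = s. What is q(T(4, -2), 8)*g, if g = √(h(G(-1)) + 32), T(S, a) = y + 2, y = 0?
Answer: 18*√29 ≈ 96.933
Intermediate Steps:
T(S, a) = 2 (T(S, a) = 0 + 2 = 2)
q(K, N) = -30 + 6*N (q(K, N) = -6*(5 - N) = -30 + 6*N)
g = √29 (g = √((-1 + 2*(-1)) + 32) = √((-1 - 2) + 32) = √(-3 + 32) = √29 ≈ 5.3852)
q(T(4, -2), 8)*g = (-30 + 6*8)*√29 = (-30 + 48)*√29 = 18*√29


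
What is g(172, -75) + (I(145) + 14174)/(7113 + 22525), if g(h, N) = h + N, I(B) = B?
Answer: 2889205/29638 ≈ 97.483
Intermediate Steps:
g(h, N) = N + h
g(172, -75) + (I(145) + 14174)/(7113 + 22525) = (-75 + 172) + (145 + 14174)/(7113 + 22525) = 97 + 14319/29638 = 2889205/29638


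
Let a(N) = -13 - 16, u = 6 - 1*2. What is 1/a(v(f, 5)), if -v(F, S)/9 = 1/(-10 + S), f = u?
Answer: -1/29 ≈ -0.034483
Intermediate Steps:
u = 4 (u = 6 - 2 = 4)
f = 4
v(F, S) = -9/(-10 + S)
a(N) = -29
1/a(v(f, 5)) = 1/(-29) = -1/29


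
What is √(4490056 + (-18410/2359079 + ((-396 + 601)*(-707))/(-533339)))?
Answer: √7107934824443849355173477012191/1258188834781 ≈ 2119.0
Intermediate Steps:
√(4490056 + (-18410/2359079 + ((-396 + 601)*(-707))/(-533339))) = √(4490056 + (-18410*1/2359079 + (205*(-707))*(-1/533339))) = √(4490056 + (-18410/2359079 - 144935*(-1/533339))) = √(4490056 + (-18410/2359079 + 144935/533339)) = √(4490056 + 332094343875/1258188834781) = √(5649338658835781611/1258188834781) = √7107934824443849355173477012191/1258188834781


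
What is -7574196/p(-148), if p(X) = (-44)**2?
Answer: -1893549/484 ≈ -3912.3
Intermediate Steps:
p(X) = 1936
-7574196/p(-148) = -7574196/1936 = -7574196*1/1936 = -1893549/484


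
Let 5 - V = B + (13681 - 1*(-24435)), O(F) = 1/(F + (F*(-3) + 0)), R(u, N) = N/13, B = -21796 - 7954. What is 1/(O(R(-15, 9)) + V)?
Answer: -18/150511 ≈ -0.00011959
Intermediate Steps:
B = -29750
R(u, N) = N/13 (R(u, N) = N*(1/13) = N/13)
O(F) = -1/(2*F) (O(F) = 1/(F + (-3*F + 0)) = 1/(F - 3*F) = 1/(-2*F) = -1/(2*F))
V = -8361 (V = 5 - (-29750 + (13681 - 1*(-24435))) = 5 - (-29750 + (13681 + 24435)) = 5 - (-29750 + 38116) = 5 - 1*8366 = 5 - 8366 = -8361)
1/(O(R(-15, 9)) + V) = 1/(-1/(2*((1/13)*9)) - 8361) = 1/(-1/(2*9/13) - 8361) = 1/(-½*13/9 - 8361) = 1/(-13/18 - 8361) = 1/(-150511/18) = -18/150511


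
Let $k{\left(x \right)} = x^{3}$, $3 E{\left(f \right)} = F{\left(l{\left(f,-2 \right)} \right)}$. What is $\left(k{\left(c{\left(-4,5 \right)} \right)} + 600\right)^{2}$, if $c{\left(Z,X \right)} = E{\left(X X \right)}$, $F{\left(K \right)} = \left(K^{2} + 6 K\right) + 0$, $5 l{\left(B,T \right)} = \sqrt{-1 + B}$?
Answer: $\frac{88999726318144}{244140625} + \frac{195605010432 \sqrt{6}}{48828125} \approx 3.7436 \cdot 10^{5}$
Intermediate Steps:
$l{\left(B,T \right)} = \frac{\sqrt{-1 + B}}{5}$
$F{\left(K \right)} = K^{2} + 6 K$
$E{\left(f \right)} = \frac{\sqrt{-1 + f} \left(6 + \frac{\sqrt{-1 + f}}{5}\right)}{15}$ ($E{\left(f \right)} = \frac{\frac{\sqrt{-1 + f}}{5} \left(6 + \frac{\sqrt{-1 + f}}{5}\right)}{3} = \frac{\frac{1}{5} \sqrt{-1 + f} \left(6 + \frac{\sqrt{-1 + f}}{5}\right)}{3} = \frac{\sqrt{-1 + f} \left(6 + \frac{\sqrt{-1 + f}}{5}\right)}{15}$)
$c{\left(Z,X \right)} = - \frac{1}{75} + \frac{X^{2}}{75} + \frac{2 \sqrt{-1 + X^{2}}}{5}$ ($c{\left(Z,X \right)} = - \frac{1}{75} + \frac{X X}{75} + \frac{2 \sqrt{-1 + X X}}{5} = - \frac{1}{75} + \frac{X^{2}}{75} + \frac{2 \sqrt{-1 + X^{2}}}{5}$)
$\left(k{\left(c{\left(-4,5 \right)} \right)} + 600\right)^{2} = \left(\left(- \frac{1}{75} + \frac{5^{2}}{75} + \frac{2 \sqrt{-1 + 5^{2}}}{5}\right)^{3} + 600\right)^{2} = \left(\left(- \frac{1}{75} + \frac{1}{75} \cdot 25 + \frac{2 \sqrt{-1 + 25}}{5}\right)^{3} + 600\right)^{2} = \left(\left(- \frac{1}{75} + \frac{1}{3} + \frac{2 \sqrt{24}}{5}\right)^{3} + 600\right)^{2} = \left(\left(- \frac{1}{75} + \frac{1}{3} + \frac{2 \cdot 2 \sqrt{6}}{5}\right)^{3} + 600\right)^{2} = \left(\left(- \frac{1}{75} + \frac{1}{3} + \frac{4 \sqrt{6}}{5}\right)^{3} + 600\right)^{2} = \left(\left(\frac{8}{25} + \frac{4 \sqrt{6}}{5}\right)^{3} + 600\right)^{2} = \left(600 + \left(\frac{8}{25} + \frac{4 \sqrt{6}}{5}\right)^{3}\right)^{2}$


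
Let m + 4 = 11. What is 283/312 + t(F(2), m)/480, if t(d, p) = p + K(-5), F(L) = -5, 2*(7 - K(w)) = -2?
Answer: 1171/1248 ≈ 0.93830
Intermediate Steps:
m = 7 (m = -4 + 11 = 7)
K(w) = 8 (K(w) = 7 - 1/2*(-2) = 7 + 1 = 8)
t(d, p) = 8 + p (t(d, p) = p + 8 = 8 + p)
283/312 + t(F(2), m)/480 = 283/312 + (8 + 7)/480 = 283*(1/312) + 15*(1/480) = 283/312 + 1/32 = 1171/1248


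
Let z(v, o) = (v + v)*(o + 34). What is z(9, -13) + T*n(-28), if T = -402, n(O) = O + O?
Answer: 22890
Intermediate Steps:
z(v, o) = 2*v*(34 + o) (z(v, o) = (2*v)*(34 + o) = 2*v*(34 + o))
n(O) = 2*O
z(9, -13) + T*n(-28) = 2*9*(34 - 13) - 804*(-28) = 2*9*21 - 402*(-56) = 378 + 22512 = 22890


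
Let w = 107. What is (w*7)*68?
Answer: 50932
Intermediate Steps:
(w*7)*68 = (107*7)*68 = 749*68 = 50932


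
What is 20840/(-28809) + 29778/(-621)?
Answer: -32252446/662607 ≈ -48.675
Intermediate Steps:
20840/(-28809) + 29778/(-621) = 20840*(-1/28809) + 29778*(-1/621) = -20840/28809 - 9926/207 = -32252446/662607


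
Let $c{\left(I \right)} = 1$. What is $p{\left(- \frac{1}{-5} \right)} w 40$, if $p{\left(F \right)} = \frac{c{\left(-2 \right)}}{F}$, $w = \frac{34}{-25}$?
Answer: $-272$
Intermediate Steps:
$w = - \frac{34}{25}$ ($w = 34 \left(- \frac{1}{25}\right) = - \frac{34}{25} \approx -1.36$)
$p{\left(F \right)} = \frac{1}{F}$ ($p{\left(F \right)} = 1 \frac{1}{F} = \frac{1}{F}$)
$p{\left(- \frac{1}{-5} \right)} w 40 = \frac{1}{\left(-1\right) \frac{1}{-5}} \left(- \frac{34}{25}\right) 40 = \frac{1}{\left(-1\right) \left(- \frac{1}{5}\right)} \left(- \frac{34}{25}\right) 40 = \frac{1}{\frac{1}{5}} \left(- \frac{34}{25}\right) 40 = 5 \left(- \frac{34}{25}\right) 40 = \left(- \frac{34}{5}\right) 40 = -272$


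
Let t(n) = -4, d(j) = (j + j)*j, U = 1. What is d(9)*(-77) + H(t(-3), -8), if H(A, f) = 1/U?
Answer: -12473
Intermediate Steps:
d(j) = 2*j² (d(j) = (2*j)*j = 2*j²)
H(A, f) = 1 (H(A, f) = 1/1 = 1)
d(9)*(-77) + H(t(-3), -8) = (2*9²)*(-77) + 1 = (2*81)*(-77) + 1 = 162*(-77) + 1 = -12474 + 1 = -12473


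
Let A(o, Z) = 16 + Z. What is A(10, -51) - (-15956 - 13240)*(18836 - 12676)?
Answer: 179847325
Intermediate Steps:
A(10, -51) - (-15956 - 13240)*(18836 - 12676) = (16 - 51) - (-15956 - 13240)*(18836 - 12676) = -35 - (-29196)*6160 = -35 - 1*(-179847360) = -35 + 179847360 = 179847325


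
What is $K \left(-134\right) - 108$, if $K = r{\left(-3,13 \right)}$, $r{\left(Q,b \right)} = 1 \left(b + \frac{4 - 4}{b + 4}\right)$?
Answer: $-1850$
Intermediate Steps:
$r{\left(Q,b \right)} = b$ ($r{\left(Q,b \right)} = 1 \left(b + \frac{0}{4 + b}\right) = 1 \left(b + 0\right) = 1 b = b$)
$K = 13$
$K \left(-134\right) - 108 = 13 \left(-134\right) - 108 = -1742 - 108 = -1850$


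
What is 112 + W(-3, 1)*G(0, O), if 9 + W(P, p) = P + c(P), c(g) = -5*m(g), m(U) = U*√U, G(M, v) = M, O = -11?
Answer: 112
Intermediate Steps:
m(U) = U^(3/2)
c(g) = -5*g^(3/2)
W(P, p) = -9 + P - 5*P^(3/2) (W(P, p) = -9 + (P - 5*P^(3/2)) = -9 + P - 5*P^(3/2))
112 + W(-3, 1)*G(0, O) = 112 + (-9 - 3 - (-15)*I*√3)*0 = 112 + (-9 - 3 + 15*I*√3)*0 = 112 + (-12 + 15*I*√3)*0 = 112 + 0 = 112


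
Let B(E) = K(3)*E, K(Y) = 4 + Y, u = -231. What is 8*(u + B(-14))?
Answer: -2632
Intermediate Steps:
B(E) = 7*E (B(E) = (4 + 3)*E = 7*E)
8*(u + B(-14)) = 8*(-231 + 7*(-14)) = 8*(-231 - 98) = 8*(-329) = -2632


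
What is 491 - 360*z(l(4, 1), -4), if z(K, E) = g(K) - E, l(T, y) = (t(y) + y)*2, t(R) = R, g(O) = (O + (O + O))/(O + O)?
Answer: -1489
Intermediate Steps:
g(O) = 3/2 (g(O) = (O + 2*O)/((2*O)) = (3*O)*(1/(2*O)) = 3/2)
l(T, y) = 4*y (l(T, y) = (y + y)*2 = (2*y)*2 = 4*y)
z(K, E) = 3/2 - E
491 - 360*z(l(4, 1), -4) = 491 - 360*(3/2 - 1*(-4)) = 491 - 360*(3/2 + 4) = 491 - 360*11/2 = 491 - 1980 = -1489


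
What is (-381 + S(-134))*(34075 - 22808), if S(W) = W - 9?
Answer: -5903908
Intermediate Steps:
S(W) = -9 + W
(-381 + S(-134))*(34075 - 22808) = (-381 + (-9 - 134))*(34075 - 22808) = (-381 - 143)*11267 = -524*11267 = -5903908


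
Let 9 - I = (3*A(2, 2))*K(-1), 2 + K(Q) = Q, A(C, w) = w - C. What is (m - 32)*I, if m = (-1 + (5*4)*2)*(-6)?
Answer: -2394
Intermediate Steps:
K(Q) = -2 + Q
m = -234 (m = (-1 + 20*2)*(-6) = (-1 + 40)*(-6) = 39*(-6) = -234)
I = 9 (I = 9 - 3*(2 - 1*2)*(-2 - 1) = 9 - 3*(2 - 2)*(-3) = 9 - 3*0*(-3) = 9 - 0*(-3) = 9 - 1*0 = 9 + 0 = 9)
(m - 32)*I = (-234 - 32)*9 = -266*9 = -2394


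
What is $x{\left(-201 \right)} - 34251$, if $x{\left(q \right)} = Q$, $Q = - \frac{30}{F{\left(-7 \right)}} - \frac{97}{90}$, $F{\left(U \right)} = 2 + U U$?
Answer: $- \frac{52406579}{1530} \approx -34253.0$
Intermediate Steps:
$F{\left(U \right)} = 2 + U^{2}$
$Q = - \frac{2549}{1530}$ ($Q = - \frac{30}{2 + \left(-7\right)^{2}} - \frac{97}{90} = - \frac{30}{2 + 49} - \frac{97}{90} = - \frac{30}{51} - \frac{97}{90} = \left(-30\right) \frac{1}{51} - \frac{97}{90} = - \frac{10}{17} - \frac{97}{90} = - \frac{2549}{1530} \approx -1.666$)
$x{\left(q \right)} = - \frac{2549}{1530}$
$x{\left(-201 \right)} - 34251 = - \frac{2549}{1530} - 34251 = - \frac{52406579}{1530}$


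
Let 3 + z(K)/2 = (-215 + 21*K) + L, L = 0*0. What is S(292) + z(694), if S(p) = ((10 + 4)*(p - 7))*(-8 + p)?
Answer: 1161872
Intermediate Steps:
L = 0
S(p) = (-98 + 14*p)*(-8 + p) (S(p) = (14*(-7 + p))*(-8 + p) = (-98 + 14*p)*(-8 + p))
z(K) = -436 + 42*K (z(K) = -6 + 2*((-215 + 21*K) + 0) = -6 + 2*(-215 + 21*K) = -6 + (-430 + 42*K) = -436 + 42*K)
S(292) + z(694) = (784 - 210*292 + 14*292**2) + (-436 + 42*694) = (784 - 61320 + 14*85264) + (-436 + 29148) = (784 - 61320 + 1193696) + 28712 = 1133160 + 28712 = 1161872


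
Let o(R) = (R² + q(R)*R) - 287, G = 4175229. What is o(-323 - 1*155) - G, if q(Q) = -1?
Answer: -3946554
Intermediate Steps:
o(R) = -287 + R² - R (o(R) = (R² - R) - 287 = -287 + R² - R)
o(-323 - 1*155) - G = (-287 + (-323 - 1*155)² - (-323 - 1*155)) - 1*4175229 = (-287 + (-323 - 155)² - (-323 - 155)) - 4175229 = (-287 + (-478)² - 1*(-478)) - 4175229 = (-287 + 228484 + 478) - 4175229 = 228675 - 4175229 = -3946554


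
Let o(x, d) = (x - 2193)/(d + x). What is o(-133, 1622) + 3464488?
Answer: 5158620306/1489 ≈ 3.4645e+6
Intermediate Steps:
o(x, d) = (-2193 + x)/(d + x)
o(-133, 1622) + 3464488 = (-2193 - 133)/(1622 - 133) + 3464488 = -2326/1489 + 3464488 = 5158620306/1489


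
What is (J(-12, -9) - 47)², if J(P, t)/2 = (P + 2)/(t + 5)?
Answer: 1764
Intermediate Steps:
J(P, t) = 2*(2 + P)/(5 + t) (J(P, t) = 2*((P + 2)/(t + 5)) = 2*((2 + P)/(5 + t)) = 2*(2 + P)/(5 + t))
(J(-12, -9) - 47)² = (2*(2 - 12)/(5 - 9) - 47)² = (2*(-10)/(-4) - 47)² = (2*(-¼)*(-10) - 47)² = (5 - 47)² = (-42)² = 1764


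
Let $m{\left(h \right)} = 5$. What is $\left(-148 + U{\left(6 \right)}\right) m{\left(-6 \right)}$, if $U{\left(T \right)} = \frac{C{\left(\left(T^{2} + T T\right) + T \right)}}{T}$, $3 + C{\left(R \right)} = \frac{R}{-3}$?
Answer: $- \frac{4585}{6} \approx -764.17$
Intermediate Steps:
$C{\left(R \right)} = -3 - \frac{R}{3}$ ($C{\left(R \right)} = -3 + \frac{R}{-3} = -3 + R \left(- \frac{1}{3}\right) = -3 - \frac{R}{3}$)
$U{\left(T \right)} = \frac{-3 - \frac{2 T^{2}}{3} - \frac{T}{3}}{T}$ ($U{\left(T \right)} = \frac{-3 - \frac{\left(T^{2} + T T\right) + T}{3}}{T} = \frac{-3 - \frac{\left(T^{2} + T^{2}\right) + T}{3}}{T} = \frac{-3 - \frac{2 T^{2} + T}{3}}{T} = \frac{-3 - \frac{T + 2 T^{2}}{3}}{T} = \frac{-3 - \left(\frac{T}{3} + \frac{2 T^{2}}{3}\right)}{T} = \frac{-3 - \frac{2 T^{2}}{3} - \frac{T}{3}}{T}$)
$\left(-148 + U{\left(6 \right)}\right) m{\left(-6 \right)} = \left(-148 + \frac{-9 - 6 \left(1 + 2 \cdot 6\right)}{3 \cdot 6}\right) 5 = \left(-148 + \frac{1}{3} \cdot \frac{1}{6} \left(-9 - 6 \left(1 + 12\right)\right)\right) 5 = \left(-148 + \frac{1}{3} \cdot \frac{1}{6} \left(-9 - 6 \cdot 13\right)\right) 5 = \left(-148 + \frac{1}{3} \cdot \frac{1}{6} \left(-9 - 78\right)\right) 5 = \left(-148 + \frac{1}{3} \cdot \frac{1}{6} \left(-87\right)\right) 5 = \left(-148 - \frac{29}{6}\right) 5 = \left(- \frac{917}{6}\right) 5 = - \frac{4585}{6}$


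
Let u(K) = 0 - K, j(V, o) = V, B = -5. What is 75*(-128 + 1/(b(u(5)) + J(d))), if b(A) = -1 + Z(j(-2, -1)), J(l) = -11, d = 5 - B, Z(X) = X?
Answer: -134475/14 ≈ -9605.4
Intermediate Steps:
u(K) = -K
d = 10 (d = 5 - 1*(-5) = 5 + 5 = 10)
b(A) = -3 (b(A) = -1 - 2 = -3)
75*(-128 + 1/(b(u(5)) + J(d))) = 75*(-128 + 1/(-3 - 11)) = 75*(-128 + 1/(-14)) = 75*(-128 - 1/14) = 75*(-1793/14) = -134475/14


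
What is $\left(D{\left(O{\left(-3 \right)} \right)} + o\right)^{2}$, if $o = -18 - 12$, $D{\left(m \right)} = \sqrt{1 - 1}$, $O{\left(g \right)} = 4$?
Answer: $900$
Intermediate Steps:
$D{\left(m \right)} = 0$ ($D{\left(m \right)} = \sqrt{0} = 0$)
$o = -30$
$\left(D{\left(O{\left(-3 \right)} \right)} + o\right)^{2} = \left(0 - 30\right)^{2} = \left(-30\right)^{2} = 900$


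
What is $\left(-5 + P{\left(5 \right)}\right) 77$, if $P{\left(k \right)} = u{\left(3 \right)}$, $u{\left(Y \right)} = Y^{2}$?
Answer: $308$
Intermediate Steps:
$P{\left(k \right)} = 9$ ($P{\left(k \right)} = 3^{2} = 9$)
$\left(-5 + P{\left(5 \right)}\right) 77 = \left(-5 + 9\right) 77 = 4 \cdot 77 = 308$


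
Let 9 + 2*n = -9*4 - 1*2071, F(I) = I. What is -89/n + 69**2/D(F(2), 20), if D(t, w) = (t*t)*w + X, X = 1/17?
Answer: 85752475/1439938 ≈ 59.553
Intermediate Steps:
X = 1/17 ≈ 0.058824
D(t, w) = 1/17 + w*t**2 (D(t, w) = (t*t)*w + 1/17 = t**2*w + 1/17 = w*t**2 + 1/17 = 1/17 + w*t**2)
n = -1058 (n = -9/2 + (-9*4 - 1*2071)/2 = -9/2 + (-36 - 2071)/2 = -9/2 + (1/2)*(-2107) = -9/2 - 2107/2 = -1058)
-89/n + 69**2/D(F(2), 20) = -89/(-1058) + 69**2/(1/17 + 20*2**2) = -89*(-1/1058) + 4761/(1/17 + 20*4) = 89/1058 + 4761/(1/17 + 80) = 89/1058 + 4761/(1361/17) = 89/1058 + 4761*(17/1361) = 89/1058 + 80937/1361 = 85752475/1439938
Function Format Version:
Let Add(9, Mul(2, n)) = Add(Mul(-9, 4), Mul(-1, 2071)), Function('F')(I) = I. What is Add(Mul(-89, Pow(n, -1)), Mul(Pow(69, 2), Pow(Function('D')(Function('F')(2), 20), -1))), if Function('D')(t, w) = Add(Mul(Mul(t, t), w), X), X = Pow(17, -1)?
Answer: Rational(85752475, 1439938) ≈ 59.553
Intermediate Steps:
X = Rational(1, 17) ≈ 0.058824
Function('D')(t, w) = Add(Rational(1, 17), Mul(w, Pow(t, 2))) (Function('D')(t, w) = Add(Mul(Mul(t, t), w), Rational(1, 17)) = Add(Mul(Pow(t, 2), w), Rational(1, 17)) = Add(Mul(w, Pow(t, 2)), Rational(1, 17)) = Add(Rational(1, 17), Mul(w, Pow(t, 2))))
n = -1058 (n = Add(Rational(-9, 2), Mul(Rational(1, 2), Add(Mul(-9, 4), Mul(-1, 2071)))) = Add(Rational(-9, 2), Mul(Rational(1, 2), Add(-36, -2071))) = Add(Rational(-9, 2), Mul(Rational(1, 2), -2107)) = Add(Rational(-9, 2), Rational(-2107, 2)) = -1058)
Add(Mul(-89, Pow(n, -1)), Mul(Pow(69, 2), Pow(Function('D')(Function('F')(2), 20), -1))) = Add(Mul(-89, Pow(-1058, -1)), Mul(Pow(69, 2), Pow(Add(Rational(1, 17), Mul(20, Pow(2, 2))), -1))) = Add(Mul(-89, Rational(-1, 1058)), Mul(4761, Pow(Add(Rational(1, 17), Mul(20, 4)), -1))) = Add(Rational(89, 1058), Mul(4761, Pow(Add(Rational(1, 17), 80), -1))) = Add(Rational(89, 1058), Mul(4761, Pow(Rational(1361, 17), -1))) = Add(Rational(89, 1058), Mul(4761, Rational(17, 1361))) = Add(Rational(89, 1058), Rational(80937, 1361)) = Rational(85752475, 1439938)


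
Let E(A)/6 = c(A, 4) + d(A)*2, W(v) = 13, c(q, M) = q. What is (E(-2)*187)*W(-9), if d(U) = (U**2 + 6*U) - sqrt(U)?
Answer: -262548 - 29172*I*sqrt(2) ≈ -2.6255e+5 - 41255.0*I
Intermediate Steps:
d(U) = U**2 - sqrt(U) + 6*U
E(A) = -12*sqrt(A) + 12*A**2 + 78*A (E(A) = 6*(A + (A**2 - sqrt(A) + 6*A)*2) = 6*(A + (-2*sqrt(A) + 2*A**2 + 12*A)) = 6*(-2*sqrt(A) + 2*A**2 + 13*A) = -12*sqrt(A) + 12*A**2 + 78*A)
(E(-2)*187)*W(-9) = ((-12*I*sqrt(2) + 12*(-2)**2 + 78*(-2))*187)*13 = ((-12*I*sqrt(2) + 12*4 - 156)*187)*13 = ((-12*I*sqrt(2) + 48 - 156)*187)*13 = ((-108 - 12*I*sqrt(2))*187)*13 = (-20196 - 2244*I*sqrt(2))*13 = -262548 - 29172*I*sqrt(2)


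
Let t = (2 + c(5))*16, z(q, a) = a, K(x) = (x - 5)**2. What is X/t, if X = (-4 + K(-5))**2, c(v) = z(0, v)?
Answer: 576/7 ≈ 82.286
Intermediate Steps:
K(x) = (-5 + x)**2
c(v) = v
t = 112 (t = (2 + 5)*16 = 7*16 = 112)
X = 9216 (X = (-4 + (-5 - 5)**2)**2 = (-4 + (-10)**2)**2 = (-4 + 100)**2 = 96**2 = 9216)
X/t = 9216/112 = 9216*(1/112) = 576/7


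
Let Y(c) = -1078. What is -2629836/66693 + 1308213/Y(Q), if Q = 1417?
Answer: -2729806449/2178638 ≈ -1253.0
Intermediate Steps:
-2629836/66693 + 1308213/Y(Q) = -2629836/66693 + 1308213/(-1078) = -2629836*1/66693 + 1308213*(-1/1078) = -79692/2021 - 1308213/1078 = -2729806449/2178638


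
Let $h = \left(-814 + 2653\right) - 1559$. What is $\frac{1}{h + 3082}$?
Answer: $\frac{1}{3362} \approx 0.00029744$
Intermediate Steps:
$h = 280$ ($h = 1839 - 1559 = 280$)
$\frac{1}{h + 3082} = \frac{1}{280 + 3082} = \frac{1}{3362}$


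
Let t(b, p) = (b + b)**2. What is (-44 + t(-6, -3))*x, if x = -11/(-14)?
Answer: 550/7 ≈ 78.571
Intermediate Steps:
t(b, p) = 4*b**2 (t(b, p) = (2*b)**2 = 4*b**2)
x = 11/14 (x = -11*(-1/14) = 11/14 ≈ 0.78571)
(-44 + t(-6, -3))*x = (-44 + 4*(-6)**2)*(11/14) = (-44 + 4*36)*(11/14) = (-44 + 144)*(11/14) = 100*(11/14) = 550/7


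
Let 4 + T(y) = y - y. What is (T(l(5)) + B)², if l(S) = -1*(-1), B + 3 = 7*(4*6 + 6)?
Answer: 41209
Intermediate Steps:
B = 207 (B = -3 + 7*(4*6 + 6) = -3 + 7*(24 + 6) = -3 + 7*30 = -3 + 210 = 207)
l(S) = 1
T(y) = -4 (T(y) = -4 + (y - y) = -4 + 0 = -4)
(T(l(5)) + B)² = (-4 + 207)² = 203² = 41209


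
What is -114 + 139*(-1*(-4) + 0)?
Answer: 442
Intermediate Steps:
-114 + 139*(-1*(-4) + 0) = -114 + 139*(4 + 0) = -114 + 139*4 = -114 + 556 = 442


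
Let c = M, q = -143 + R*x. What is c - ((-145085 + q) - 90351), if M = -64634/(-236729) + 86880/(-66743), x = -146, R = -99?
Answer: 3493759553294417/15800003647 ≈ 2.2112e+5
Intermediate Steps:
M = -16253148458/15800003647 (M = -64634*(-1/236729) + 86880*(-1/66743) = 64634/236729 - 86880/66743 = -16253148458/15800003647 ≈ -1.0287)
q = 14311 (q = -143 - 99*(-146) = -143 + 14454 = 14311)
c = -16253148458/15800003647 ≈ -1.0287
c - ((-145085 + q) - 90351) = -16253148458/15800003647 - ((-145085 + 14311) - 90351) = -16253148458/15800003647 - (-130774 - 90351) = -16253148458/15800003647 - 1*(-221125) = -16253148458/15800003647 + 221125 = 3493759553294417/15800003647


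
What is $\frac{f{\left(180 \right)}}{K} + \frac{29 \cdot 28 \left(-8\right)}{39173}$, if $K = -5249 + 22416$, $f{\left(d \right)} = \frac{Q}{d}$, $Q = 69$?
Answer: $- \frac{6690108941}{40348973460} \approx -0.16581$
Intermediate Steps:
$f{\left(d \right)} = \frac{69}{d}$
$K = 17167$
$\frac{f{\left(180 \right)}}{K} + \frac{29 \cdot 28 \left(-8\right)}{39173} = \frac{69 \cdot \frac{1}{180}}{17167} + \frac{29 \cdot 28 \left(-8\right)}{39173} = 69 \cdot \frac{1}{180} \cdot \frac{1}{17167} + 812 \left(-8\right) \frac{1}{39173} = \frac{23}{60} \cdot \frac{1}{17167} - \frac{6496}{39173} = \frac{23}{1030020} - \frac{6496}{39173} = - \frac{6690108941}{40348973460}$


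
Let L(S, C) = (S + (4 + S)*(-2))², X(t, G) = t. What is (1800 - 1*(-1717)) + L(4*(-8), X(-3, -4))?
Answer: 4093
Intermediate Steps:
L(S, C) = (-8 - S)² (L(S, C) = (S + (-8 - 2*S))² = (-8 - S)²)
(1800 - 1*(-1717)) + L(4*(-8), X(-3, -4)) = (1800 - 1*(-1717)) + (8 + 4*(-8))² = (1800 + 1717) + (8 - 32)² = 3517 + (-24)² = 3517 + 576 = 4093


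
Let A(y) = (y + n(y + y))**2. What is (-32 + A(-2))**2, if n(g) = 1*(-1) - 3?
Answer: 16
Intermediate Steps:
n(g) = -4 (n(g) = -1 - 3 = -4)
A(y) = (-4 + y)**2 (A(y) = (y - 4)**2 = (-4 + y)**2)
(-32 + A(-2))**2 = (-32 + (-4 - 2)**2)**2 = (-32 + (-6)**2)**2 = (-32 + 36)**2 = 4**2 = 16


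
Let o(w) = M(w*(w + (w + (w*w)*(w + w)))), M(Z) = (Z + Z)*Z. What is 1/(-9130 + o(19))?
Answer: 1/136622271862 ≈ 7.3195e-12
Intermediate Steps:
M(Z) = 2*Z² (M(Z) = (2*Z)*Z = 2*Z²)
o(w) = 2*w²*(2*w + 2*w³)² (o(w) = 2*(w*(w + (w + (w*w)*(w + w))))² = 2*(w*(w + (w + w²*(2*w))))² = 2*(w*(w + (w + 2*w³)))² = 2*(w*(2*w + 2*w³))² = 2*(w²*(2*w + 2*w³)²) = 2*w²*(2*w + 2*w³)²)
1/(-9130 + o(19)) = 1/(-9130 + 8*19⁴*(1 + 19²)²) = 1/(-9130 + 8*130321*(1 + 361)²) = 1/(-9130 + 8*130321*362²) = 1/(-9130 + 8*130321*131044) = 1/(-9130 + 136622280992) = 1/136622271862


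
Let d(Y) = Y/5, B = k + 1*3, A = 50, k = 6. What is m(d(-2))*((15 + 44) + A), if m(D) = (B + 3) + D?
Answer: 6322/5 ≈ 1264.4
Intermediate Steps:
B = 9 (B = 6 + 1*3 = 6 + 3 = 9)
d(Y) = Y/5 (d(Y) = Y*(⅕) = Y/5)
m(D) = 12 + D (m(D) = (9 + 3) + D = 12 + D)
m(d(-2))*((15 + 44) + A) = (12 + (⅕)*(-2))*((15 + 44) + 50) = (12 - ⅖)*(59 + 50) = (58/5)*109 = 6322/5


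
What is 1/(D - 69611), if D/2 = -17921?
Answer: -1/105453 ≈ -9.4829e-6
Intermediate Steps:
D = -35842 (D = 2*(-17921) = -35842)
1/(D - 69611) = 1/(-35842 - 69611) = 1/(-105453) = -1/105453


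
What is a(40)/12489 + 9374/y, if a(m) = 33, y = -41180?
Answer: -19285491/85716170 ≈ -0.22499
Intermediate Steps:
a(40)/12489 + 9374/y = 33/12489 + 9374/(-41180) = 33*(1/12489) + 9374*(-1/41180) = 11/4163 - 4687/20590 = -19285491/85716170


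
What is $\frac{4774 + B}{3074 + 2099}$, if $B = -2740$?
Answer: $\frac{2034}{5173} \approx 0.3932$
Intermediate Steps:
$\frac{4774 + B}{3074 + 2099} = \frac{4774 - 2740}{3074 + 2099} = \frac{2034}{5173}$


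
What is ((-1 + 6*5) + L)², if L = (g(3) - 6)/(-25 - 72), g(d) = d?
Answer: 7929856/9409 ≈ 842.79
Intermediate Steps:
L = 3/97 (L = (3 - 6)/(-25 - 72) = -3/(-97) = -3*(-1/97) = 3/97 ≈ 0.030928)
((-1 + 6*5) + L)² = ((-1 + 6*5) + 3/97)² = ((-1 + 30) + 3/97)² = (29 + 3/97)² = (2816/97)² = 7929856/9409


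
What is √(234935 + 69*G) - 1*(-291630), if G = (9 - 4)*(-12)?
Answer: 291630 + √230795 ≈ 2.9211e+5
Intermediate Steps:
G = -60 (G = 5*(-12) = -60)
√(234935 + 69*G) - 1*(-291630) = √(234935 + 69*(-60)) - 1*(-291630) = √(234935 - 4140) + 291630 = √230795 + 291630 = 291630 + √230795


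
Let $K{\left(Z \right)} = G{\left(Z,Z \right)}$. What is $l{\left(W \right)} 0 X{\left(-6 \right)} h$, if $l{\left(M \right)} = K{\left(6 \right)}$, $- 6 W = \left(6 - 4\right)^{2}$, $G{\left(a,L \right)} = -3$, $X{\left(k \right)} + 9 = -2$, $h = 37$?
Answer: $0$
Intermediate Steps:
$X{\left(k \right)} = -11$ ($X{\left(k \right)} = -9 - 2 = -11$)
$K{\left(Z \right)} = -3$
$W = - \frac{2}{3}$ ($W = - \frac{\left(6 - 4\right)^{2}}{6} = - \frac{2^{2}}{6} = \left(- \frac{1}{6}\right) 4 = - \frac{2}{3} \approx -0.66667$)
$l{\left(M \right)} = -3$
$l{\left(W \right)} 0 X{\left(-6 \right)} h = - 3 \cdot 0 \left(-11\right) 37 = \left(-3\right) 0 \cdot 37 = 0 \cdot 37 = 0$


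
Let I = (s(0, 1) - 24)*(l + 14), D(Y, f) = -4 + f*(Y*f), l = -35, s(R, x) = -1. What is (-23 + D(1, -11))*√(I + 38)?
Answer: 94*√563 ≈ 2230.4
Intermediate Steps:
D(Y, f) = -4 + Y*f²
I = 525 (I = (-1 - 24)*(-35 + 14) = -25*(-21) = 525)
(-23 + D(1, -11))*√(I + 38) = (-23 + (-4 + 1*(-11)²))*√(525 + 38) = (-23 + (-4 + 1*121))*√563 = (-23 + (-4 + 121))*√563 = (-23 + 117)*√563 = 94*√563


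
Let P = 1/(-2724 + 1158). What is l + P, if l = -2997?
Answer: -4693303/1566 ≈ -2997.0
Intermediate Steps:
P = -1/1566 (P = 1/(-1566) = -1/1566 ≈ -0.00063857)
l + P = -2997 - 1/1566 = -4693303/1566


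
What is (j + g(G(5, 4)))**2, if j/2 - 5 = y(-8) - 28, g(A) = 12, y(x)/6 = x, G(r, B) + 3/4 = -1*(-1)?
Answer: 16900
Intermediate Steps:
G(r, B) = 1/4 (G(r, B) = -3/4 - 1*(-1) = -3/4 + 1 = 1/4)
y(x) = 6*x
j = -142 (j = 10 + 2*(6*(-8) - 28) = 10 + 2*(-48 - 28) = 10 + 2*(-76) = 10 - 152 = -142)
(j + g(G(5, 4)))**2 = (-142 + 12)**2 = (-130)**2 = 16900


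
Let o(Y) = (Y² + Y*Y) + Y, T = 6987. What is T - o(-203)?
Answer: -75228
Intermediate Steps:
o(Y) = Y + 2*Y² (o(Y) = (Y² + Y²) + Y = 2*Y² + Y = Y + 2*Y²)
T - o(-203) = 6987 - (-203)*(1 + 2*(-203)) = 6987 - (-203)*(1 - 406) = 6987 - (-203)*(-405) = 6987 - 1*82215 = 6987 - 82215 = -75228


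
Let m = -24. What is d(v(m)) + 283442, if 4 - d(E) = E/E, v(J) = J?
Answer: 283445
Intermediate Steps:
d(E) = 3 (d(E) = 4 - E/E = 4 - 1*1 = 4 - 1 = 3)
d(v(m)) + 283442 = 3 + 283442 = 283445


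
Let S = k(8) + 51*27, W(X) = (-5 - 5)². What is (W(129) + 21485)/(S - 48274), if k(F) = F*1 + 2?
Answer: -7195/15629 ≈ -0.46036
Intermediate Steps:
W(X) = 100 (W(X) = (-10)² = 100)
k(F) = 2 + F (k(F) = F + 2 = 2 + F)
S = 1387 (S = (2 + 8) + 51*27 = 10 + 1377 = 1387)
(W(129) + 21485)/(S - 48274) = (100 + 21485)/(1387 - 48274) = 21585/(-46887) = 21585*(-1/46887) = -7195/15629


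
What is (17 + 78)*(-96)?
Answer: -9120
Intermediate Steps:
(17 + 78)*(-96) = 95*(-96) = -9120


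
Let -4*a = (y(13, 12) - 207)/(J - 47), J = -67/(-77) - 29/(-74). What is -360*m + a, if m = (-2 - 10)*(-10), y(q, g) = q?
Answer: -11258844353/260615 ≈ -43201.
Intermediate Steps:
m = 120 (m = -12*(-10) = 120)
J = 7191/5698 (J = -67*(-1/77) - 29*(-1/74) = 67/77 + 29/74 = 7191/5698 ≈ 1.2620)
a = -276353/260615 (a = -(13 - 207)/(4*(7191/5698 - 47)) = -(-97)/(2*(-260615/5698)) = -(-97)*(-5698)/(2*260615) = -1/4*1105412/260615 = -276353/260615 ≈ -1.0604)
-360*m + a = -360*120 - 276353/260615 = -43200 - 276353/260615 = -11258844353/260615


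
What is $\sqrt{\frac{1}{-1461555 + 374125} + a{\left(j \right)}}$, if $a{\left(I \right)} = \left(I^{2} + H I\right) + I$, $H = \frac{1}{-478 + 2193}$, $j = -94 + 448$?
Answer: $\frac{\sqrt{356801859234548892010}}{53284070} \approx 354.5$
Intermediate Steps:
$j = 354$
$H = \frac{1}{1715} \approx 0.00058309$
$a{\left(I \right)} = I^{2} + \frac{1716 I}{1715}$ ($a{\left(I \right)} = \left(I^{2} + \frac{I}{1715}\right) + I = I^{2} + \frac{1716 I}{1715}$)
$\sqrt{\frac{1}{-1461555 + 374125} + a{\left(j \right)}} = \sqrt{\frac{1}{-1461555 + 374125} + \frac{1}{1715} \cdot 354 \left(1716 + 1715 \cdot 354\right)} = \sqrt{\frac{1}{-1087430} + \frac{1}{1715} \cdot 354 \left(1716 + 607110\right)} = \sqrt{- \frac{1}{1087430} + \frac{1}{1715} \cdot 354 \cdot 608826} = \sqrt{- \frac{1}{1087430} + \frac{215524404}{1715}} = \sqrt{\frac{46873540528001}{372988490}} = \frac{\sqrt{356801859234548892010}}{53284070}$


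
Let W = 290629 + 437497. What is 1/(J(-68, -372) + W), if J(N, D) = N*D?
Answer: 1/753422 ≈ 1.3273e-6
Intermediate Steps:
W = 728126
J(N, D) = D*N
1/(J(-68, -372) + W) = 1/(-372*(-68) + 728126) = 1/(25296 + 728126) = 1/753422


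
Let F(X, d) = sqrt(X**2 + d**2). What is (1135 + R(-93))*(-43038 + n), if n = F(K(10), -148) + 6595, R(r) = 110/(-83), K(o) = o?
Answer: -3429104085/83 + 188190*sqrt(5501)/83 ≈ -4.1146e+7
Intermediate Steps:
R(r) = -110/83 (R(r) = 110*(-1/83) = -110/83)
n = 6595 + 2*sqrt(5501) (n = sqrt(10**2 + (-148)**2) + 6595 = sqrt(100 + 21904) + 6595 = sqrt(22004) + 6595 = 2*sqrt(5501) + 6595 = 6595 + 2*sqrt(5501) ≈ 6743.3)
(1135 + R(-93))*(-43038 + n) = (1135 - 110/83)*(-43038 + (6595 + 2*sqrt(5501))) = 94095*(-36443 + 2*sqrt(5501))/83 = -3429104085/83 + 188190*sqrt(5501)/83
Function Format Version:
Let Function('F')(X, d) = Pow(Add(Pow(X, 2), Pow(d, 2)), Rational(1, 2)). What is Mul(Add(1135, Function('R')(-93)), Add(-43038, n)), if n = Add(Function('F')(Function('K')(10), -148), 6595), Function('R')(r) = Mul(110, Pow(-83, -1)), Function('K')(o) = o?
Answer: Add(Rational(-3429104085, 83), Mul(Rational(188190, 83), Pow(5501, Rational(1, 2)))) ≈ -4.1146e+7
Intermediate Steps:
Function('R')(r) = Rational(-110, 83) (Function('R')(r) = Mul(110, Rational(-1, 83)) = Rational(-110, 83))
n = Add(6595, Mul(2, Pow(5501, Rational(1, 2)))) (n = Add(Pow(Add(Pow(10, 2), Pow(-148, 2)), Rational(1, 2)), 6595) = Add(Pow(Add(100, 21904), Rational(1, 2)), 6595) = Add(Pow(22004, Rational(1, 2)), 6595) = Add(Mul(2, Pow(5501, Rational(1, 2))), 6595) = Add(6595, Mul(2, Pow(5501, Rational(1, 2)))) ≈ 6743.3)
Mul(Add(1135, Function('R')(-93)), Add(-43038, n)) = Mul(Add(1135, Rational(-110, 83)), Add(-43038, Add(6595, Mul(2, Pow(5501, Rational(1, 2)))))) = Mul(Rational(94095, 83), Add(-36443, Mul(2, Pow(5501, Rational(1, 2))))) = Add(Rational(-3429104085, 83), Mul(Rational(188190, 83), Pow(5501, Rational(1, 2))))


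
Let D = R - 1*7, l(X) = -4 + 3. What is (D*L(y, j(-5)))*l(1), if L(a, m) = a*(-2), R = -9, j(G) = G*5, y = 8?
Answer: -256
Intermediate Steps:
j(G) = 5*G
l(X) = -1
L(a, m) = -2*a
D = -16 (D = -9 - 1*7 = -9 - 7 = -16)
(D*L(y, j(-5)))*l(1) = -(-32)*8*(-1) = -16*(-16)*(-1) = 256*(-1) = -256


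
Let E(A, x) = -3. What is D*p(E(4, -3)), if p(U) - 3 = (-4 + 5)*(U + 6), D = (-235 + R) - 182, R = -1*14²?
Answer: -3678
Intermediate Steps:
R = -196 (R = -1*196 = -196)
D = -613 (D = (-235 - 196) - 182 = -431 - 182 = -613)
p(U) = 9 + U (p(U) = 3 + (-4 + 5)*(U + 6) = 3 + 1*(6 + U) = 3 + (6 + U) = 9 + U)
D*p(E(4, -3)) = -613*(9 - 3) = -613*6 = -3678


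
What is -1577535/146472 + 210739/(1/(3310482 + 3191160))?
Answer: 66896180820051067/48824 ≈ 1.3701e+12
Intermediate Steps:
-1577535/146472 + 210739/(1/(3310482 + 3191160)) = -1577535*1/146472 + 210739/(1/6501642) = -525845/48824 + 210739/(1/6501642) = -525845/48824 + 210739*6501642 = -525845/48824 + 1370149533438 = 66896180820051067/48824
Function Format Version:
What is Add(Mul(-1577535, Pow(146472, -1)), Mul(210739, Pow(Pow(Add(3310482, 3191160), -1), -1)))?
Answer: Rational(66896180820051067, 48824) ≈ 1.3701e+12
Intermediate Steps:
Add(Mul(-1577535, Pow(146472, -1)), Mul(210739, Pow(Pow(Add(3310482, 3191160), -1), -1))) = Add(Mul(-1577535, Rational(1, 146472)), Mul(210739, Pow(Pow(6501642, -1), -1))) = Add(Rational(-525845, 48824), Mul(210739, Pow(Rational(1, 6501642), -1))) = Add(Rational(-525845, 48824), Mul(210739, 6501642)) = Add(Rational(-525845, 48824), 1370149533438) = Rational(66896180820051067, 48824)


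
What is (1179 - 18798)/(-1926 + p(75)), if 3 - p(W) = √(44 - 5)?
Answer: 1613397/176090 - 839*√39/176090 ≈ 9.1326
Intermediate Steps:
p(W) = 3 - √39 (p(W) = 3 - √(44 - 5) = 3 - √39)
(1179 - 18798)/(-1926 + p(75)) = (1179 - 18798)/(-1926 + (3 - √39)) = -17619/(-1923 - √39)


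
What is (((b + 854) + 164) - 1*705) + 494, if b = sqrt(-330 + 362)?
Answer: 807 + 4*sqrt(2) ≈ 812.66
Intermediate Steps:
b = 4*sqrt(2) (b = sqrt(32) = 4*sqrt(2) ≈ 5.6569)
(((b + 854) + 164) - 1*705) + 494 = (((4*sqrt(2) + 854) + 164) - 1*705) + 494 = (((854 + 4*sqrt(2)) + 164) - 705) + 494 = ((1018 + 4*sqrt(2)) - 705) + 494 = (313 + 4*sqrt(2)) + 494 = 807 + 4*sqrt(2)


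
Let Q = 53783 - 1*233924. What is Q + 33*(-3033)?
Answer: -280230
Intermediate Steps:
Q = -180141 (Q = 53783 - 233924 = -180141)
Q + 33*(-3033) = -180141 + 33*(-3033) = -180141 - 100089 = -280230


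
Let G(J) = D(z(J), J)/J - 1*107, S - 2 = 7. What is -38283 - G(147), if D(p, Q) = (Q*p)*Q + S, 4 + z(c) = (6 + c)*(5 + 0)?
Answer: -7352110/49 ≈ -1.5004e+5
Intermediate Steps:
S = 9 (S = 2 + 7 = 9)
z(c) = 26 + 5*c (z(c) = -4 + (6 + c)*(5 + 0) = -4 + (6 + c)*5 = -4 + (30 + 5*c) = 26 + 5*c)
D(p, Q) = 9 + p*Q**2 (D(p, Q) = (Q*p)*Q + 9 = p*Q**2 + 9 = 9 + p*Q**2)
G(J) = -107 + (9 + J**2*(26 + 5*J))/J (G(J) = (9 + (26 + 5*J)*J**2)/J - 1*107 = (9 + J**2*(26 + 5*J))/J - 107 = -107 + (9 + J**2*(26 + 5*J))/J)
-38283 - G(147) = -38283 - (-107 + 5*147**2 + 9/147 + 26*147) = -38283 - (-107 + 5*21609 + 9*(1/147) + 3822) = -38283 - (-107 + 108045 + 3/49 + 3822) = -38283 - 1*5476243/49 = -38283 - 5476243/49 = -7352110/49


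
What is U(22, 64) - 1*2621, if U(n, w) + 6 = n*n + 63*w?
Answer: 1889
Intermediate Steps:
U(n, w) = -6 + n**2 + 63*w (U(n, w) = -6 + (n*n + 63*w) = -6 + (n**2 + 63*w) = -6 + n**2 + 63*w)
U(22, 64) - 1*2621 = (-6 + 22**2 + 63*64) - 1*2621 = (-6 + 484 + 4032) - 2621 = 4510 - 2621 = 1889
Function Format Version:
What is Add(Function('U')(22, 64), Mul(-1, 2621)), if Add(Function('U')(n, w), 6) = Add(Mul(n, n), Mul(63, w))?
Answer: 1889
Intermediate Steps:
Function('U')(n, w) = Add(-6, Pow(n, 2), Mul(63, w)) (Function('U')(n, w) = Add(-6, Add(Mul(n, n), Mul(63, w))) = Add(-6, Add(Pow(n, 2), Mul(63, w))) = Add(-6, Pow(n, 2), Mul(63, w)))
Add(Function('U')(22, 64), Mul(-1, 2621)) = Add(Add(-6, Pow(22, 2), Mul(63, 64)), Mul(-1, 2621)) = Add(Add(-6, 484, 4032), -2621) = Add(4510, -2621) = 1889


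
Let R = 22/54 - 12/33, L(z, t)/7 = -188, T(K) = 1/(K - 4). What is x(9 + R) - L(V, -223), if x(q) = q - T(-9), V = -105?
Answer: 5116291/3861 ≈ 1325.1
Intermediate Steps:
T(K) = 1/(-4 + K)
L(z, t) = -1316 (L(z, t) = 7*(-188) = -1316)
R = 13/297 (R = 22*(1/54) - 12*1/33 = 11/27 - 4/11 = 13/297 ≈ 0.043771)
x(q) = 1/13 + q (x(q) = q - 1/(-4 - 9) = q - 1/(-13) = q - 1*(-1/13) = q + 1/13 = 1/13 + q)
x(9 + R) - L(V, -223) = (1/13 + (9 + 13/297)) - 1*(-1316) = (1/13 + 2686/297) + 1316 = 35215/3861 + 1316 = 5116291/3861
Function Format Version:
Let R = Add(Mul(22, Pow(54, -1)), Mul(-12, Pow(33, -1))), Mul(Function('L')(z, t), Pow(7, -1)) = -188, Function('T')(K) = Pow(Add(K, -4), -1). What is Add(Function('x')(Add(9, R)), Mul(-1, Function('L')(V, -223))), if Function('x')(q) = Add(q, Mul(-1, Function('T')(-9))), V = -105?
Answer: Rational(5116291, 3861) ≈ 1325.1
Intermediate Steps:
Function('T')(K) = Pow(Add(-4, K), -1)
Function('L')(z, t) = -1316 (Function('L')(z, t) = Mul(7, -188) = -1316)
R = Rational(13, 297) (R = Add(Mul(22, Rational(1, 54)), Mul(-12, Rational(1, 33))) = Add(Rational(11, 27), Rational(-4, 11)) = Rational(13, 297) ≈ 0.043771)
Function('x')(q) = Add(Rational(1, 13), q) (Function('x')(q) = Add(q, Mul(-1, Pow(Add(-4, -9), -1))) = Add(q, Mul(-1, Pow(-13, -1))) = Add(q, Mul(-1, Rational(-1, 13))) = Add(q, Rational(1, 13)) = Add(Rational(1, 13), q))
Add(Function('x')(Add(9, R)), Mul(-1, Function('L')(V, -223))) = Add(Add(Rational(1, 13), Add(9, Rational(13, 297))), Mul(-1, -1316)) = Add(Add(Rational(1, 13), Rational(2686, 297)), 1316) = Add(Rational(35215, 3861), 1316) = Rational(5116291, 3861)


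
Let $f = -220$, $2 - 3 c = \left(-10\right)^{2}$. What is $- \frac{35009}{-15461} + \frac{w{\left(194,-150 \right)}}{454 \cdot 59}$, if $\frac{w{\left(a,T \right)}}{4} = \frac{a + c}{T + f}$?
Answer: $\frac{260218439911}{114923391015} \approx 2.2643$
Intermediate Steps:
$c = - \frac{98}{3}$ ($c = \frac{2}{3} - \frac{\left(-10\right)^{2}}{3} = \frac{2}{3} - \frac{100}{3} = - \frac{98}{3} \approx -32.667$)
$w{\left(a,T \right)} = \frac{4 \left(- \frac{98}{3} + a\right)}{-220 + T}$ ($w{\left(a,T \right)} = 4 \frac{a - \frac{98}{3}}{T - 220} = 4 \frac{- \frac{98}{3} + a}{-220 + T} = \frac{4 \left(- \frac{98}{3} + a\right)}{-220 + T}$)
$- \frac{35009}{-15461} + \frac{w{\left(194,-150 \right)}}{454 \cdot 59} = - \frac{35009}{-15461} + \frac{\frac{4}{3} \frac{1}{-220 - 150} \left(-98 + 3 \cdot 194\right)}{454 \cdot 59} = \left(-35009\right) \left(- \frac{1}{15461}\right) + \frac{\frac{4}{3} \frac{1}{-370} \left(-98 + 582\right)}{26786} = \frac{35009}{15461} + \frac{4}{3} \left(- \frac{1}{370}\right) 484 \cdot \frac{1}{26786} = \frac{35009}{15461} - \frac{484}{7433115} = \frac{260218439911}{114923391015}$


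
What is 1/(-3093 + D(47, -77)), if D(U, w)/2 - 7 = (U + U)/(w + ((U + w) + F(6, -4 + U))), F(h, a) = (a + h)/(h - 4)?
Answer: -165/508411 ≈ -0.00032454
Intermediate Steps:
F(h, a) = (a + h)/(-4 + h)
D(U, w) = 14 + 4*U/(1 + 2*w + 3*U/2) (D(U, w) = 14 + 2*((U + U)/(w + ((U + w) + ((-4 + U) + 6)/(-4 + 6)))) = 14 + 2*((2*U)/(w + ((U + w) + (2 + U)/2))) = 14 + 2*((2*U)/(w + ((U + w) + (1 + U/2)))) = 14 + 2*((2*U)/(w + (1 + w + 3*U/2))) = 14 + 2*((2*U)/(1 + 2*w + 3*U/2)) = 14 + 2*(2*U/(1 + 2*w + 3*U/2)) = 14 + 4*U/(1 + 2*w + 3*U/2))
1/(-3093 + D(47, -77)) = 1/(-3093 + 2*(14 + 25*47 + 28*(-77))/(2 + 3*47 + 4*(-77))) = 1/(-3093 + 2*(14 + 1175 - 2156)/(2 + 141 - 308)) = 1/(-3093 + 2*(-967)/(-165)) = 1/(-3093 + 2*(-1/165)*(-967)) = 1/(-3093 + 1934/165) = 1/(-508411/165) = -165/508411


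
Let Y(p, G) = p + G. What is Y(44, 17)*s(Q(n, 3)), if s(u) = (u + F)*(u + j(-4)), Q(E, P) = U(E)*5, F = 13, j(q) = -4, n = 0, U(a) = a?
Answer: -3172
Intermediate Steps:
Y(p, G) = G + p
Q(E, P) = 5*E (Q(E, P) = E*5 = 5*E)
s(u) = (-4 + u)*(13 + u) (s(u) = (u + 13)*(u - 4) = (13 + u)*(-4 + u) = (-4 + u)*(13 + u))
Y(44, 17)*s(Q(n, 3)) = (17 + 44)*(-52 + (5*0)² + 9*(5*0)) = 61*(-52 + 0² + 9*0) = 61*(-52 + 0 + 0) = 61*(-52) = -3172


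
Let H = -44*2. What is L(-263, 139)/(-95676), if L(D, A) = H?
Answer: 22/23919 ≈ 0.00091977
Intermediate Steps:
H = -88
L(D, A) = -88
L(-263, 139)/(-95676) = -88/(-95676) = -88*(-1/95676) = 22/23919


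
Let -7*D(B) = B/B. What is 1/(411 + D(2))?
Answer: 7/2876 ≈ 0.0024339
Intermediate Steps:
D(B) = -⅐ (D(B) = -B/(7*B) = -⅐*1 = -⅐)
1/(411 + D(2)) = 1/(411 - ⅐) = 1/(2876/7) = 7/2876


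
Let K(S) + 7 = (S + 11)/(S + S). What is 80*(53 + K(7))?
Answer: 26480/7 ≈ 3782.9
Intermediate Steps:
K(S) = -7 + (11 + S)/(2*S) (K(S) = -7 + (S + 11)/(S + S) = -7 + (11 + S)/((2*S)) = -7 + (11 + S)*(1/(2*S)) = -7 + (11 + S)/(2*S))
80*(53 + K(7)) = 80*(53 + (½)*(11 - 13*7)/7) = 80*(53 + (½)*(⅐)*(11 - 91)) = 80*(53 + (½)*(⅐)*(-80)) = 80*(53 - 40/7) = 80*(331/7) = 26480/7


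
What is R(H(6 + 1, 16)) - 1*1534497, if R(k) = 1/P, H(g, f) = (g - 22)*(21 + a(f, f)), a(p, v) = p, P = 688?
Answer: -1055733935/688 ≈ -1.5345e+6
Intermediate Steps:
H(g, f) = (-22 + g)*(21 + f) (H(g, f) = (g - 22)*(21 + f) = (-22 + g)*(21 + f))
R(k) = 1/688
R(H(6 + 1, 16)) - 1*1534497 = 1/688 - 1*1534497 = 1/688 - 1534497 = -1055733935/688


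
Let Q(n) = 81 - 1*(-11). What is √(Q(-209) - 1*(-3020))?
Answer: 2*√778 ≈ 55.785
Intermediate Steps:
Q(n) = 92 (Q(n) = 81 + 11 = 92)
√(Q(-209) - 1*(-3020)) = √(92 - 1*(-3020)) = √(92 + 3020) = √3112 = 2*√778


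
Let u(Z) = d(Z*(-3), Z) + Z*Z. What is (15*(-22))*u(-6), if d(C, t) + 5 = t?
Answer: -8250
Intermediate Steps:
d(C, t) = -5 + t
u(Z) = -5 + Z + Z² (u(Z) = (-5 + Z) + Z*Z = (-5 + Z) + Z² = -5 + Z + Z²)
(15*(-22))*u(-6) = (15*(-22))*(-5 - 6 + (-6)²) = -330*(-5 - 6 + 36) = -330*25 = -8250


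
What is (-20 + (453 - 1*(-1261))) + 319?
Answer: 2013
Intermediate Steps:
(-20 + (453 - 1*(-1261))) + 319 = (-20 + (453 + 1261)) + 319 = (-20 + 1714) + 319 = 1694 + 319 = 2013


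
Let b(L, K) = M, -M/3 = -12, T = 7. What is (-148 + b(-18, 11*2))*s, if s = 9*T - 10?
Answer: -5936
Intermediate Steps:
M = 36 (M = -3*(-12) = 36)
b(L, K) = 36
s = 53 (s = 9*7 - 10 = 63 - 10 = 53)
(-148 + b(-18, 11*2))*s = (-148 + 36)*53 = -112*53 = -5936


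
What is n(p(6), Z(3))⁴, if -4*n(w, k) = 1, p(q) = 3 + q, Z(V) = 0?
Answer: 1/256 ≈ 0.0039063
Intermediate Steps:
n(w, k) = -¼ (n(w, k) = -¼*1 = -¼)
n(p(6), Z(3))⁴ = (-¼)⁴ = 1/256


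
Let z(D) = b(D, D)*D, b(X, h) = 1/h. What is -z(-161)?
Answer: -1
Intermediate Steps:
b(X, h) = 1/h
z(D) = 1 (z(D) = D/D = 1)
-z(-161) = -1*1 = -1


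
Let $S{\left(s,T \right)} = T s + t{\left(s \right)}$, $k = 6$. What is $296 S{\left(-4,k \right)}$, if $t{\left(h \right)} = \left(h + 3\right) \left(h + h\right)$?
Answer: $-4736$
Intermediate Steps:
$t{\left(h \right)} = 2 h \left(3 + h\right)$ ($t{\left(h \right)} = \left(3 + h\right) 2 h = 2 h \left(3 + h\right)$)
$S{\left(s,T \right)} = T s + 2 s \left(3 + s\right)$
$296 S{\left(-4,k \right)} = 296 \left(- 4 \left(6 + 6 + 2 \left(-4\right)\right)\right) = 296 \left(- 4 \left(6 + 6 - 8\right)\right) = 296 \left(\left(-4\right) 4\right) = 296 \left(-16\right) = -4736$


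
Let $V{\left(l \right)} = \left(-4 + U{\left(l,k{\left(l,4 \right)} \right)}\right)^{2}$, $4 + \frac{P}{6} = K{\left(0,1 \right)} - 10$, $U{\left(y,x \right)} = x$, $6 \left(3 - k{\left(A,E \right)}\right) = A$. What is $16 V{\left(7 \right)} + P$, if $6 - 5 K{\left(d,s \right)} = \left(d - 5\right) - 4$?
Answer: $\frac{82}{9} \approx 9.1111$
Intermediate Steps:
$k{\left(A,E \right)} = 3 - \frac{A}{6}$
$K{\left(d,s \right)} = 3 - \frac{d}{5}$ ($K{\left(d,s \right)} = \frac{6}{5} - \frac{\left(d - 5\right) - 4}{5} = \frac{6}{5} - \frac{\left(-5 + d\right) - 4}{5} = \frac{6}{5} - \frac{-9 + d}{5} = \frac{6}{5} - \left(- \frac{9}{5} + \frac{d}{5}\right) = 3 - \frac{d}{5}$)
$P = -66$ ($P = -24 + 6 \left(\left(3 - 0\right) - 10\right) = -24 + 6 \left(\left(3 + 0\right) - 10\right) = -24 + 6 \left(3 - 10\right) = -24 + 6 \left(-7\right) = -24 - 42 = -66$)
$V{\left(l \right)} = \left(-1 - \frac{l}{6}\right)^{2}$ ($V{\left(l \right)} = \left(-4 - \left(-3 + \frac{l}{6}\right)\right)^{2} = \left(-1 - \frac{l}{6}\right)^{2}$)
$16 V{\left(7 \right)} + P = 16 \frac{\left(6 + 7\right)^{2}}{36} - 66 = 16 \frac{13^{2}}{36} - 66 = 16 \cdot \frac{1}{36} \cdot 169 - 66 = 16 \cdot \frac{169}{36} - 66 = \frac{676}{9} - 66 = \frac{82}{9}$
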